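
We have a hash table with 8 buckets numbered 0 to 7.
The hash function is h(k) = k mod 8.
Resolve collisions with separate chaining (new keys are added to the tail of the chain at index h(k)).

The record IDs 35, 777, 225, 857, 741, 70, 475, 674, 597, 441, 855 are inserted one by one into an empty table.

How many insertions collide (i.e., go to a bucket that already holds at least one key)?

5

35 → bucket 3
777 → bucket 1
225 → bucket 1 (collision)
857 → bucket 1 (collision)
741 → bucket 5
70 → bucket 6
475 → bucket 3 (collision)
674 → bucket 2
597 → bucket 5 (collision)
441 → bucket 1 (collision)
855 → bucket 7
Final buckets:
0: -
1: 777 -> 225 -> 857 -> 441
2: 674
3: 35 -> 475
4: -
5: 741 -> 597
6: 70
7: 855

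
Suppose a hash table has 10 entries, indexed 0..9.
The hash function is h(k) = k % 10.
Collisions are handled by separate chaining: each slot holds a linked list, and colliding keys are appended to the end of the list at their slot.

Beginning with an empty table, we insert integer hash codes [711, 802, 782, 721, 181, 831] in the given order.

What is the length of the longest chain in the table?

711 → bucket 1
802 → bucket 2
782 → bucket 2 (collision)
721 → bucket 1 (collision)
181 → bucket 1 (collision)
831 → bucket 1 (collision)
Final buckets:
0: —
1: 711 -> 721 -> 181 -> 831
2: 802 -> 782
3: —
4: —
5: —
6: —
7: —
8: —
9: —

4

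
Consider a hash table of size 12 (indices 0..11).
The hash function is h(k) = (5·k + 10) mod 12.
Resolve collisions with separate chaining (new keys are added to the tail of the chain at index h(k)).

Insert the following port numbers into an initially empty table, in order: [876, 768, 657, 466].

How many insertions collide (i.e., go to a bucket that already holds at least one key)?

1

Insert 876: h=10, bucket 10 empty -> new chain.
Insert 768: h=10, bucket 10 nonempty -> append to chain.
Insert 657: h=7, bucket 7 empty -> new chain.
Insert 466: h=0, bucket 0 empty -> new chain.
Final buckets:
0: 466
1: _
2: _
3: _
4: _
5: _
6: _
7: 657
8: _
9: _
10: 876 -> 768
11: _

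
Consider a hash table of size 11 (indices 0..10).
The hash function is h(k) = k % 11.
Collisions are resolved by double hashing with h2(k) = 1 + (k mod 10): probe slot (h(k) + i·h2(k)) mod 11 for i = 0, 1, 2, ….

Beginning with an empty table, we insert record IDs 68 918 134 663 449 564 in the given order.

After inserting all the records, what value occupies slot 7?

134

Insert 68: h=2, slot 2 empty => index 2.
Insert 918: h=5, slot 5 empty => index 5.
Insert 134: h=2, h2=5, slot 2 occupied => index 7.
Insert 663: h=3, slot 3 empty => index 3.
Insert 449: h=9, slot 9 empty => index 9.
Insert 564: h=3, h2=5, slot 3 occupied => index 8.
Table: [_, _, 68, 663, _, 918, _, 134, 564, 449, _]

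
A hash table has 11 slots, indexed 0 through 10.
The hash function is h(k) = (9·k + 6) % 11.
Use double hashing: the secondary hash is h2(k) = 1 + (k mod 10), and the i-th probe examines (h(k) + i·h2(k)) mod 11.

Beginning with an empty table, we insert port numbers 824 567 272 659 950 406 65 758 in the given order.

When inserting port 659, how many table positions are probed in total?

2

824 hashes to 8; slot 8 is free -> place at 8.
567 hashes to 5; slot 5 is free -> place at 5.
272 hashes to 1; slot 1 is free -> place at 1.
659 hashes to 8, h2=10; 8 taken -> place at 7.
950 hashes to 9; slot 9 is free -> place at 9.
406 hashes to 8, h2=7; 8 taken -> place at 4.
65 hashes to 8, h2=6; 8 taken -> place at 3.
758 hashes to 8, h2=9; 8 taken -> place at 6.
Table: [∅, 272, ∅, 65, 406, 567, 758, 659, 824, 950, ∅]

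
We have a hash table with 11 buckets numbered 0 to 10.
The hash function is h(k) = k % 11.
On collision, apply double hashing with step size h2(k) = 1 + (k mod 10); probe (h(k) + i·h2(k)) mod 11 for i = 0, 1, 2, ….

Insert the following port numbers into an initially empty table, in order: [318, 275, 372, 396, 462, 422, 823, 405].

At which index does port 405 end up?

5

318 hashes to 10; slot 10 is free -> place at 10.
275 hashes to 0; slot 0 is free -> place at 0.
372 hashes to 9; slot 9 is free -> place at 9.
396 hashes to 0, h2=7; 0 taken -> place at 7.
462 hashes to 0, h2=3; 0 taken -> place at 3.
422 hashes to 4; slot 4 is free -> place at 4.
823 hashes to 9, h2=4; 9 taken -> place at 2.
405 hashes to 9, h2=6; 9,4,10 taken -> place at 5.
Table: [275, ., 823, 462, 422, 405, ., 396, ., 372, 318]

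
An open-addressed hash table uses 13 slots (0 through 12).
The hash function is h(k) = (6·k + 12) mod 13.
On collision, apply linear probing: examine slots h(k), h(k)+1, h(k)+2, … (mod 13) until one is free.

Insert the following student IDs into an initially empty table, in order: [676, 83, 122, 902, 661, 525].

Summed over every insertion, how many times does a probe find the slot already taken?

676: h=12 → slot 12
83: h=3 → slot 3
122: h=3, probe 3,4 → slot 4
902: h=3, probe 3,4,5 → slot 5
661: h=0 → slot 0
525: h=3, probe 3,4,5,6 → slot 6
Table: [661, ∅, ∅, 83, 122, 902, 525, ∅, ∅, ∅, ∅, ∅, 676]

6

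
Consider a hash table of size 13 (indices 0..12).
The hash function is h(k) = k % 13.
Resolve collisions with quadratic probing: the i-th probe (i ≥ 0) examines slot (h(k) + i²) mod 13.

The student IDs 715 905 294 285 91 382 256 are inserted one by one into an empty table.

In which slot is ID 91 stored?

1

Insert 715: h=0, slot 0 empty => index 0.
Insert 905: h=8, slot 8 empty => index 8.
Insert 294: h=8, slot 8 occupied => index 9.
Insert 285: h=12, slot 12 empty => index 12.
Insert 91: h=0, slot 0 occupied => index 1.
Insert 382: h=5, slot 5 empty => index 5.
Insert 256: h=9, slot 9 occupied => index 10.
Table: [715, 91, ∅, ∅, ∅, 382, ∅, ∅, 905, 294, 256, ∅, 285]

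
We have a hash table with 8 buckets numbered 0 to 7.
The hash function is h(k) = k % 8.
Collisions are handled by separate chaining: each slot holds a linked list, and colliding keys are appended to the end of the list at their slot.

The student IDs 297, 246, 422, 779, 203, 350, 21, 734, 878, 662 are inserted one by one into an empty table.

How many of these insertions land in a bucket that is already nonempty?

6

297 -> bucket 1
246 -> bucket 6
422 -> bucket 6 (collision)
779 -> bucket 3
203 -> bucket 3 (collision)
350 -> bucket 6 (collision)
21 -> bucket 5
734 -> bucket 6 (collision)
878 -> bucket 6 (collision)
662 -> bucket 6 (collision)
Final buckets:
0: .
1: 297
2: .
3: 779 -> 203
4: .
5: 21
6: 246 -> 422 -> 350 -> 734 -> 878 -> 662
7: .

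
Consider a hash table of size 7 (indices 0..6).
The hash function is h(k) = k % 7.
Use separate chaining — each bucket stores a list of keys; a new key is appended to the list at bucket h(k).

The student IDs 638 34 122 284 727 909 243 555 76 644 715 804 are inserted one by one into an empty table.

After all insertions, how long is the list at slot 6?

Insert 638: h=1, bucket 1 empty -> new chain.
Insert 34: h=6, bucket 6 empty -> new chain.
Insert 122: h=3, bucket 3 empty -> new chain.
Insert 284: h=4, bucket 4 empty -> new chain.
Insert 727: h=6, bucket 6 nonempty -> append to chain.
Insert 909: h=6, bucket 6 nonempty -> append to chain.
Insert 243: h=5, bucket 5 empty -> new chain.
Insert 555: h=2, bucket 2 empty -> new chain.
Insert 76: h=6, bucket 6 nonempty -> append to chain.
Insert 644: h=0, bucket 0 empty -> new chain.
Insert 715: h=1, bucket 1 nonempty -> append to chain.
Insert 804: h=6, bucket 6 nonempty -> append to chain.
Final buckets:
0: 644
1: 638 -> 715
2: 555
3: 122
4: 284
5: 243
6: 34 -> 727 -> 909 -> 76 -> 804

5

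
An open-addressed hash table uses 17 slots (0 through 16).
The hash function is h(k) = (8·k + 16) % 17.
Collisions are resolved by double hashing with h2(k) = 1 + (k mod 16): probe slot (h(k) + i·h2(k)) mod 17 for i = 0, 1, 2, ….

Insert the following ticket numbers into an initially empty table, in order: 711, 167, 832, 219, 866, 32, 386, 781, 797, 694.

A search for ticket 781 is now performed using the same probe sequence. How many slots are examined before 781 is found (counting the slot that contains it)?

2

711 hashes to 9; slot 9 is free => place at 9.
167 hashes to 9, h2=8; 9 taken => place at 0.
832 hashes to 8; slot 8 is free => place at 8.
219 hashes to 0, h2=12; 0 taken => place at 12.
866 hashes to 8, h2=3; 8 taken => place at 11.
32 hashes to 0, h2=1; 0 taken => place at 1.
386 hashes to 10; slot 10 is free => place at 10.
781 hashes to 8, h2=14; 8 taken => place at 5.
797 hashes to 0, h2=14; 0 taken => place at 14.
694 hashes to 9, h2=7; 9 taken => place at 16.
Table: [167, 32, ∅, ∅, ∅, 781, ∅, ∅, 832, 711, 386, 866, 219, ∅, 797, ∅, 694]
Lookup 781: h=8, h2=14, probe 8,5 → found at 5.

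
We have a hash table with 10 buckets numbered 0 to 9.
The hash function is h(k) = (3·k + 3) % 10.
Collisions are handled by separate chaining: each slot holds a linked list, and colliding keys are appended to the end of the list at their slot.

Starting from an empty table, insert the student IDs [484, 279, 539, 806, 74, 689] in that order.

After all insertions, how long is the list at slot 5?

Insert 484: h=5, bucket 5 empty -> new chain.
Insert 279: h=0, bucket 0 empty -> new chain.
Insert 539: h=0, bucket 0 nonempty -> append to chain.
Insert 806: h=1, bucket 1 empty -> new chain.
Insert 74: h=5, bucket 5 nonempty -> append to chain.
Insert 689: h=0, bucket 0 nonempty -> append to chain.
Final buckets:
0: 279 -> 539 -> 689
1: 806
2: ∅
3: ∅
4: ∅
5: 484 -> 74
6: ∅
7: ∅
8: ∅
9: ∅

2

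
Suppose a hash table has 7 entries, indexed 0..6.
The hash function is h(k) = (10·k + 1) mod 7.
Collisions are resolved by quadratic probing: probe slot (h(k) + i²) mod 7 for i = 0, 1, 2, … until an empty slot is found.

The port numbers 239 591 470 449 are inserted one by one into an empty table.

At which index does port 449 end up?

239: h=4 => slot 4
591: h=3 => slot 3
470: h=4, probe 4,5 => slot 5
449: h=4, probe 4,5,1 => slot 1
Table: [-, 449, -, 591, 239, 470, -]

1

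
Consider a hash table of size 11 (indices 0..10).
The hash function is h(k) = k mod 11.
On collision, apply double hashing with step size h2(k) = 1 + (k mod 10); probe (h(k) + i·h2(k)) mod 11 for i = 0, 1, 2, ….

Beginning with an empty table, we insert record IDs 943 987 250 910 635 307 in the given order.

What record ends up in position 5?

Insert 943: h=8, slot 8 empty => index 8.
Insert 987: h=8, h2=8, slot 8 occupied => index 5.
Insert 250: h=8, h2=1, slot 8 occupied => index 9.
Insert 910: h=8, h2=1, slots 8,9 occupied => index 10.
Insert 635: h=8, h2=6, slot 8 occupied => index 3.
Insert 307: h=10, h2=8, slot 10 occupied => index 7.
Table: [., ., ., 635, ., 987, ., 307, 943, 250, 910]

987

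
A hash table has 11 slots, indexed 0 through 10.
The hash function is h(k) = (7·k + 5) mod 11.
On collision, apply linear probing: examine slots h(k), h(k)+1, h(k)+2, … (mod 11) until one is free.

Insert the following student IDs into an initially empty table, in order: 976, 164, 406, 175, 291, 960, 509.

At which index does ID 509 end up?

5

976 hashes to 6; slot 6 is free → place at 6.
164 hashes to 9; slot 9 is free → place at 9.
406 hashes to 9; 9 taken → place at 10.
175 hashes to 9; 9,10 taken → place at 0.
291 hashes to 7; slot 7 is free → place at 7.
960 hashes to 4; slot 4 is free → place at 4.
509 hashes to 4; 4 taken → place at 5.
Table: [175, _, _, _, 960, 509, 976, 291, _, 164, 406]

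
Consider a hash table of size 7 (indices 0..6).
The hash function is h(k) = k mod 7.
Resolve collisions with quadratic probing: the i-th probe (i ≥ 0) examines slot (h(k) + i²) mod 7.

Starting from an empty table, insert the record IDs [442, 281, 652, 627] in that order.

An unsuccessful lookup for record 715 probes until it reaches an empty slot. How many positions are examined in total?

442 hashes to 1; slot 1 is free => place at 1.
281 hashes to 1; 1 taken => place at 2.
652 hashes to 1; 1,2 taken => place at 5.
627 hashes to 4; slot 4 is free => place at 4.
Table: [_, 442, 281, _, 627, 652, _]
Lookup 715: h=1, probe 1,2,5,3 → slot 3 empty, not found.

4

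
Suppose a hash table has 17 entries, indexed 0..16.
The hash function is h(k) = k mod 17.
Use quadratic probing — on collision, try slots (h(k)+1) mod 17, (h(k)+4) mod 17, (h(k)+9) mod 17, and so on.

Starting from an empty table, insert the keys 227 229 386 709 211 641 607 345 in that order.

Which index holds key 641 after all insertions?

227 hashes to 6; slot 6 is free -> place at 6.
229 hashes to 8; slot 8 is free -> place at 8.
386 hashes to 12; slot 12 is free -> place at 12.
709 hashes to 12; 12 taken -> place at 13.
211 hashes to 7; slot 7 is free -> place at 7.
641 hashes to 12; 12,13 taken -> place at 16.
607 hashes to 12; 12,13,16 taken -> place at 4.
345 hashes to 5; slot 5 is free -> place at 5.
Table: [., ., ., ., 607, 345, 227, 211, 229, ., ., ., 386, 709, ., ., 641]

16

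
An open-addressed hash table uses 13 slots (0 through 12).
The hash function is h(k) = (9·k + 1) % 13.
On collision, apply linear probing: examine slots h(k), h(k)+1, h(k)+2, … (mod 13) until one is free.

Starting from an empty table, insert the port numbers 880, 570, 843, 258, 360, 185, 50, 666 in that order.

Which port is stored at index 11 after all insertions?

258

Insert 880: h=4, slot 4 empty => index 4.
Insert 570: h=9, slot 9 empty => index 9.
Insert 843: h=9, slot 9 occupied => index 10.
Insert 258: h=9, slots 9,10 occupied => index 11.
Insert 360: h=4, slot 4 occupied => index 5.
Insert 185: h=2, slot 2 empty => index 2.
Insert 50: h=9, slots 9,10,11 occupied => index 12.
Insert 666: h=2, slot 2 occupied => index 3.
Table: [_, _, 185, 666, 880, 360, _, _, _, 570, 843, 258, 50]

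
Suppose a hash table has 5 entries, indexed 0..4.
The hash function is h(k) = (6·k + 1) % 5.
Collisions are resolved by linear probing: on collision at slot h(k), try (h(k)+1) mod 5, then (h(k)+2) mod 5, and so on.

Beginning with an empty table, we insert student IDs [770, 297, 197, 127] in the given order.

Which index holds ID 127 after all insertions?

0

770: h=1 → slot 1
297: h=3 → slot 3
197: h=3, probe 3,4 → slot 4
127: h=3, probe 3,4,0 → slot 0
Table: [127, 770, —, 297, 197]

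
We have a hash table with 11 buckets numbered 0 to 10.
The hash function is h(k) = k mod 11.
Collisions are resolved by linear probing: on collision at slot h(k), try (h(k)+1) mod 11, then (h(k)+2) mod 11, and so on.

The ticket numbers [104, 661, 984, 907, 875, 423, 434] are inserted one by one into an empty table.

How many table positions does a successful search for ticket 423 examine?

Insert 104: h=5, slot 5 empty -> index 5.
Insert 661: h=1, slot 1 empty -> index 1.
Insert 984: h=5, slot 5 occupied -> index 6.
Insert 907: h=5, slots 5,6 occupied -> index 7.
Insert 875: h=6, slots 6,7 occupied -> index 8.
Insert 423: h=5, slots 5,6,7,8 occupied -> index 9.
Insert 434: h=5, slots 5,6,7,8,9 occupied -> index 10.
Table: [—, 661, —, —, —, 104, 984, 907, 875, 423, 434]
Lookup 423: h=5, probe 5,6,7,8,9 → found at 9.

5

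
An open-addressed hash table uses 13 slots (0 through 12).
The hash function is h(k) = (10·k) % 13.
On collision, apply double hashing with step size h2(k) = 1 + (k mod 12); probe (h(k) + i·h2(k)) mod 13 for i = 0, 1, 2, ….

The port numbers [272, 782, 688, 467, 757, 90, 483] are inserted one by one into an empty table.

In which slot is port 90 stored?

10

Insert 272: h=3, slot 3 empty -> index 3.
Insert 782: h=7, slot 7 empty -> index 7.
Insert 688: h=3, h2=5, slot 3 occupied -> index 8.
Insert 467: h=3, h2=12, slot 3 occupied -> index 2.
Insert 757: h=4, slot 4 empty -> index 4.
Insert 90: h=3, h2=7, slot 3 occupied -> index 10.
Insert 483: h=7, h2=4, slot 7 occupied -> index 11.
Table: [-, -, 467, 272, 757, -, -, 782, 688, -, 90, 483, -]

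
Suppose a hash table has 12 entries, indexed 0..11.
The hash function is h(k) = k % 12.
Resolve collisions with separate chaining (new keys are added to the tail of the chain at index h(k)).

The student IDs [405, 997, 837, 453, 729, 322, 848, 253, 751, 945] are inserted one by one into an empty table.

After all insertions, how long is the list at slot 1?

2

Insert 405: h=9, bucket 9 empty -> new chain.
Insert 997: h=1, bucket 1 empty -> new chain.
Insert 837: h=9, bucket 9 nonempty -> append to chain.
Insert 453: h=9, bucket 9 nonempty -> append to chain.
Insert 729: h=9, bucket 9 nonempty -> append to chain.
Insert 322: h=10, bucket 10 empty -> new chain.
Insert 848: h=8, bucket 8 empty -> new chain.
Insert 253: h=1, bucket 1 nonempty -> append to chain.
Insert 751: h=7, bucket 7 empty -> new chain.
Insert 945: h=9, bucket 9 nonempty -> append to chain.
Final buckets:
0: —
1: 997 -> 253
2: —
3: —
4: —
5: —
6: —
7: 751
8: 848
9: 405 -> 837 -> 453 -> 729 -> 945
10: 322
11: —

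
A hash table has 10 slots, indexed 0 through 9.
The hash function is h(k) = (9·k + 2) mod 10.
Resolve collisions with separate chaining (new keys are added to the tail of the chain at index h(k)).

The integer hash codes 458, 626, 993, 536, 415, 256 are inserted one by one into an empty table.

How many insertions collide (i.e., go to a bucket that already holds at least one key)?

2

Insert 458: h=4, bucket 4 empty → new chain.
Insert 626: h=6, bucket 6 empty → new chain.
Insert 993: h=9, bucket 9 empty → new chain.
Insert 536: h=6, bucket 6 nonempty → append to chain.
Insert 415: h=7, bucket 7 empty → new chain.
Insert 256: h=6, bucket 6 nonempty → append to chain.
Final buckets:
0: ∅
1: ∅
2: ∅
3: ∅
4: 458
5: ∅
6: 626 -> 536 -> 256
7: 415
8: ∅
9: 993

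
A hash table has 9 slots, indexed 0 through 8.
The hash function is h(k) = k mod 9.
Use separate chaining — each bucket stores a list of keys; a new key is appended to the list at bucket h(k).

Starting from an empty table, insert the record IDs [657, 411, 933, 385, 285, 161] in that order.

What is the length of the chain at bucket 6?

3

Insert 657: h=0, bucket 0 empty -> new chain.
Insert 411: h=6, bucket 6 empty -> new chain.
Insert 933: h=6, bucket 6 nonempty -> append to chain.
Insert 385: h=7, bucket 7 empty -> new chain.
Insert 285: h=6, bucket 6 nonempty -> append to chain.
Insert 161: h=8, bucket 8 empty -> new chain.
Final buckets:
0: 657
1: .
2: .
3: .
4: .
5: .
6: 411 -> 933 -> 285
7: 385
8: 161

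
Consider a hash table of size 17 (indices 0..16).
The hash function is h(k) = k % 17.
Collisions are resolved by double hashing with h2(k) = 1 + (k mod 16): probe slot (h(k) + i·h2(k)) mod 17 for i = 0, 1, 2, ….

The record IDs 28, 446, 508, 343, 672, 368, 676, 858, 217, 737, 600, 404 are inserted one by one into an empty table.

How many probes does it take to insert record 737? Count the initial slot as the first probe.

3

Insert 28: h=11, slot 11 empty => index 11.
Insert 446: h=4, slot 4 empty => index 4.
Insert 508: h=15, slot 15 empty => index 15.
Insert 343: h=3, slot 3 empty => index 3.
Insert 672: h=9, slot 9 empty => index 9.
Insert 368: h=11, h2=1, slot 11 occupied => index 12.
Insert 676: h=13, slot 13 empty => index 13.
Insert 858: h=8, slot 8 empty => index 8.
Insert 217: h=13, h2=10, slot 13 occupied => index 6.
Insert 737: h=6, h2=2, slots 6,8 occupied => index 10.
Insert 600: h=5, slot 5 empty => index 5.
Insert 404: h=13, h2=5, slot 13 occupied => index 1.
Table: [∅, 404, ∅, 343, 446, 600, 217, ∅, 858, 672, 737, 28, 368, 676, ∅, 508, ∅]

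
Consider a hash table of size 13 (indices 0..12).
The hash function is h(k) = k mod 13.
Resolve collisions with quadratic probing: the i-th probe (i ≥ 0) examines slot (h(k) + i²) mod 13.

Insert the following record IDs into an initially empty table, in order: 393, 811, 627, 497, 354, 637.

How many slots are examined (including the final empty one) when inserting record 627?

Insert 393: h=3, slot 3 empty → index 3.
Insert 811: h=5, slot 5 empty → index 5.
Insert 627: h=3, slot 3 occupied → index 4.
Insert 497: h=3, slots 3,4 occupied → index 7.
Insert 354: h=3, slots 3,4,7 occupied → index 12.
Insert 637: h=0, slot 0 empty → index 0.
Table: [637, ., ., 393, 627, 811, ., 497, ., ., ., ., 354]

2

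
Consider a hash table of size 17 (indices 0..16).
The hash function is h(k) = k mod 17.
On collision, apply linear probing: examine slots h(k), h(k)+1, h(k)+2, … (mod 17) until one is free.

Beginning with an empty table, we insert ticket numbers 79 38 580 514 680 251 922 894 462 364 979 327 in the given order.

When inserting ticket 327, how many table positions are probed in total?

5

79 hashes to 11; slot 11 is free → place at 11.
38 hashes to 4; slot 4 is free → place at 4.
580 hashes to 2; slot 2 is free → place at 2.
514 hashes to 4; 4 taken → place at 5.
680 hashes to 0; slot 0 is free → place at 0.
251 hashes to 13; slot 13 is free → place at 13.
922 hashes to 4; 4,5 taken → place at 6.
894 hashes to 10; slot 10 is free → place at 10.
462 hashes to 3; slot 3 is free → place at 3.
364 hashes to 7; slot 7 is free → place at 7.
979 hashes to 10; 10,11 taken → place at 12.
327 hashes to 4; 4,5,6,7 taken → place at 8.
Table: [680, ∅, 580, 462, 38, 514, 922, 364, 327, ∅, 894, 79, 979, 251, ∅, ∅, ∅]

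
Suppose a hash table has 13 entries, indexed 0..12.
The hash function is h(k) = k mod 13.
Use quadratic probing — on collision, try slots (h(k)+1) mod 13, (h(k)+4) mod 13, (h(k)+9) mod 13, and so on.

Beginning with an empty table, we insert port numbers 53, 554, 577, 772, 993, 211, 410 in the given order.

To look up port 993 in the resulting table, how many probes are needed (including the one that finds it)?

3

53 hashes to 1; slot 1 is free -> place at 1.
554 hashes to 8; slot 8 is free -> place at 8.
577 hashes to 5; slot 5 is free -> place at 5.
772 hashes to 5; 5 taken -> place at 6.
993 hashes to 5; 5,6 taken -> place at 9.
211 hashes to 3; slot 3 is free -> place at 3.
410 hashes to 7; slot 7 is free -> place at 7.
Table: [_, 53, _, 211, _, 577, 772, 410, 554, 993, _, _, _]
Lookup 993: h=5, probe 5,6,9 → found at 9.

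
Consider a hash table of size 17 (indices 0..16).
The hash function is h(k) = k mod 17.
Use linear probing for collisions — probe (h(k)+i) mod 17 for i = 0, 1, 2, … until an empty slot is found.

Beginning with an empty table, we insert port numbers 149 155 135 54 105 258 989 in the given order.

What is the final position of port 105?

4

Insert 149: h=13, slot 13 empty => index 13.
Insert 155: h=2, slot 2 empty => index 2.
Insert 135: h=16, slot 16 empty => index 16.
Insert 54: h=3, slot 3 empty => index 3.
Insert 105: h=3, slot 3 occupied => index 4.
Insert 258: h=3, slots 3,4 occupied => index 5.
Insert 989: h=3, slots 3,4,5 occupied => index 6.
Table: [., ., 155, 54, 105, 258, 989, ., ., ., ., ., ., 149, ., ., 135]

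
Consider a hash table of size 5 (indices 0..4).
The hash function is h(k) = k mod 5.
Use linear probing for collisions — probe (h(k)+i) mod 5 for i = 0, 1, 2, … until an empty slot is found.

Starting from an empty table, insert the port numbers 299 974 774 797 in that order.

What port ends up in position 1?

774

Insert 299: h=4, slot 4 empty -> index 4.
Insert 974: h=4, slot 4 occupied -> index 0.
Insert 774: h=4, slots 4,0 occupied -> index 1.
Insert 797: h=2, slot 2 empty -> index 2.
Table: [974, 774, 797, -, 299]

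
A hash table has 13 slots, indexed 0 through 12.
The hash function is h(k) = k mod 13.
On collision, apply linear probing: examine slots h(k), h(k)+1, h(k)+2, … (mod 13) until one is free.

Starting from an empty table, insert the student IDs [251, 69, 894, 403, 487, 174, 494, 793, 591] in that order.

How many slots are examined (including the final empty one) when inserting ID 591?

3

251: h=4 → slot 4
69: h=4, probe 4,5 → slot 5
894: h=10 → slot 10
403: h=0 → slot 0
487: h=6 → slot 6
174: h=5, probe 5,6,7 → slot 7
494: h=0, probe 0,1 → slot 1
793: h=0, probe 0,1,2 → slot 2
591: h=6, probe 6,7,8 → slot 8
Table: [403, 494, 793, ., 251, 69, 487, 174, 591, ., 894, ., .]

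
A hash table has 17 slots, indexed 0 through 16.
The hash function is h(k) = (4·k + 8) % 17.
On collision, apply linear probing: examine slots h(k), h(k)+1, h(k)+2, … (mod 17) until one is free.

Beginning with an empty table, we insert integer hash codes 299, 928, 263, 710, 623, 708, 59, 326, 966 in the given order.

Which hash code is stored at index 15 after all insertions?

928

299: h=14 -> slot 14
928: h=14, probe 14,15 -> slot 15
263: h=6 -> slot 6
710: h=9 -> slot 9
623: h=1 -> slot 1
708: h=1, probe 1,2 -> slot 2
59: h=6, probe 6,7 -> slot 7
326: h=3 -> slot 3
966: h=13 -> slot 13
Table: [∅, 623, 708, 326, ∅, ∅, 263, 59, ∅, 710, ∅, ∅, ∅, 966, 299, 928, ∅]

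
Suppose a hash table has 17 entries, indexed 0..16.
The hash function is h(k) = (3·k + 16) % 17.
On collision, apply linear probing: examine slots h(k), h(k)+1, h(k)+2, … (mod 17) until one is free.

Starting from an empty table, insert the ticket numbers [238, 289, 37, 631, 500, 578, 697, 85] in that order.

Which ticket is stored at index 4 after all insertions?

85

238: h=16 → slot 16
289: h=16, probe 16,0 → slot 0
37: h=8 → slot 8
631: h=5 → slot 5
500: h=3 → slot 3
578: h=16, probe 16,0,1 → slot 1
697: h=16, probe 16,0,1,2 → slot 2
85: h=16, probe 16,0,1,2,3,4 → slot 4
Table: [289, 578, 697, 500, 85, 631, ., ., 37, ., ., ., ., ., ., ., 238]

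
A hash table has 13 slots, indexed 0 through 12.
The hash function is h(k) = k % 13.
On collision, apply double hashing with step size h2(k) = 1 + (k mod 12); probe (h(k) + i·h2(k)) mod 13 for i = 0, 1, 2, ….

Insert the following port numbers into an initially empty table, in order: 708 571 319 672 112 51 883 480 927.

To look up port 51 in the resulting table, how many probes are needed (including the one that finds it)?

2

708 hashes to 6; slot 6 is free → place at 6.
571 hashes to 12; slot 12 is free → place at 12.
319 hashes to 7; slot 7 is free → place at 7.
672 hashes to 9; slot 9 is free → place at 9.
112 hashes to 8; slot 8 is free → place at 8.
51 hashes to 12, h2=4; 12 taken → place at 3.
883 hashes to 12, h2=8; 12,7 taken → place at 2.
480 hashes to 12, h2=1; 12 taken → place at 0.
927 hashes to 4; slot 4 is free → place at 4.
Table: [480, ∅, 883, 51, 927, ∅, 708, 319, 112, 672, ∅, ∅, 571]
Lookup 51: h=12, h2=4, probe 12,3 → found at 3.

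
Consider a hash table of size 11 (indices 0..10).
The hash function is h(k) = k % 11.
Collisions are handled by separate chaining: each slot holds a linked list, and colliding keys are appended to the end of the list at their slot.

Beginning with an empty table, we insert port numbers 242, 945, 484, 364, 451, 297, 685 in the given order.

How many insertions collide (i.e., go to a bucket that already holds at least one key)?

3

Insert 242: h=0, bucket 0 empty → new chain.
Insert 945: h=10, bucket 10 empty → new chain.
Insert 484: h=0, bucket 0 nonempty → append to chain.
Insert 364: h=1, bucket 1 empty → new chain.
Insert 451: h=0, bucket 0 nonempty → append to chain.
Insert 297: h=0, bucket 0 nonempty → append to chain.
Insert 685: h=3, bucket 3 empty → new chain.
Final buckets:
0: 242 -> 484 -> 451 -> 297
1: 364
2: —
3: 685
4: —
5: —
6: —
7: —
8: —
9: —
10: 945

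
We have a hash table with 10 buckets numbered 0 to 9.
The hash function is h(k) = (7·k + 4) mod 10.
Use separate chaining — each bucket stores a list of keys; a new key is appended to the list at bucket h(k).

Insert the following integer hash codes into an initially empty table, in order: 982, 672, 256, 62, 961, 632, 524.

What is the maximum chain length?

4

Insert 982: h=8, bucket 8 empty -> new chain.
Insert 672: h=8, bucket 8 nonempty -> append to chain.
Insert 256: h=6, bucket 6 empty -> new chain.
Insert 62: h=8, bucket 8 nonempty -> append to chain.
Insert 961: h=1, bucket 1 empty -> new chain.
Insert 632: h=8, bucket 8 nonempty -> append to chain.
Insert 524: h=2, bucket 2 empty -> new chain.
Final buckets:
0: _
1: 961
2: 524
3: _
4: _
5: _
6: 256
7: _
8: 982 -> 672 -> 62 -> 632
9: _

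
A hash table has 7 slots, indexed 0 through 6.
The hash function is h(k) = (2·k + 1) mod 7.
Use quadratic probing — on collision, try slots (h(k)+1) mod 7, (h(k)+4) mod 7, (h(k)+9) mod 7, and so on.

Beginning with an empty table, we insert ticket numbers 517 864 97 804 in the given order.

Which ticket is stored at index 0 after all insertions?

864

Insert 517: h=6, slot 6 empty -> index 6.
Insert 864: h=0, slot 0 empty -> index 0.
Insert 97: h=6, slots 6,0 occupied -> index 3.
Insert 804: h=6, slots 6,0,3 occupied -> index 1.
Table: [864, 804, _, 97, _, _, 517]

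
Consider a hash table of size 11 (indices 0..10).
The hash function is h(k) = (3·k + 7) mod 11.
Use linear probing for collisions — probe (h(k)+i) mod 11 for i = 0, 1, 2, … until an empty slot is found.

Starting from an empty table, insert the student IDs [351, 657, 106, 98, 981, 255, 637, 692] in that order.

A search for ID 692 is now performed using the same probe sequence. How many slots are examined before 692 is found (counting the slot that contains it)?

5

351: h=4 -> slot 4
657: h=9 -> slot 9
106: h=6 -> slot 6
98: h=4, probe 4,5 -> slot 5
981: h=2 -> slot 2
255: h=2, probe 2,3 -> slot 3
637: h=4, probe 4,5,6,7 -> slot 7
692: h=4, probe 4,5,6,7,8 -> slot 8
Table: [∅, ∅, 981, 255, 351, 98, 106, 637, 692, 657, ∅]
Lookup 692: h=4, probe 4,5,6,7,8 → found at 8.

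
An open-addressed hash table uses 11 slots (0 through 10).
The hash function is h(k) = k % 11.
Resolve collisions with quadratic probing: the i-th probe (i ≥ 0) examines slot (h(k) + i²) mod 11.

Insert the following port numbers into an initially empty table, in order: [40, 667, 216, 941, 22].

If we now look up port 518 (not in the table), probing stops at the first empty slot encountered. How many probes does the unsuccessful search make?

40 hashes to 7; slot 7 is free => place at 7.
667 hashes to 7; 7 taken => place at 8.
216 hashes to 7; 7,8 taken => place at 0.
941 hashes to 6; slot 6 is free => place at 6.
22 hashes to 0; 0 taken => place at 1.
Table: [216, 22, -, -, -, -, 941, 40, 667, -, -]
Lookup 518: h=1, probe 1,2 → slot 2 empty, not found.

2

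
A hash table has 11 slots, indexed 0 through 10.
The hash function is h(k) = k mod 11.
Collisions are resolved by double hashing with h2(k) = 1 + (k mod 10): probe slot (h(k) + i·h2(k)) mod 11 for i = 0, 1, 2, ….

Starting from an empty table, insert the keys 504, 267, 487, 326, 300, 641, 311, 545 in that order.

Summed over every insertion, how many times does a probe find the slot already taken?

8

504 hashes to 9; slot 9 is free => place at 9.
267 hashes to 3; slot 3 is free => place at 3.
487 hashes to 3, h2=8; 3 taken => place at 0.
326 hashes to 7; slot 7 is free => place at 7.
300 hashes to 3, h2=1; 3 taken => place at 4.
641 hashes to 3, h2=2; 3 taken => place at 5.
311 hashes to 3, h2=2; 3,5,7,9,0 taken => place at 2.
545 hashes to 6; slot 6 is free => place at 6.
Table: [487, -, 311, 267, 300, 641, 545, 326, -, 504, -]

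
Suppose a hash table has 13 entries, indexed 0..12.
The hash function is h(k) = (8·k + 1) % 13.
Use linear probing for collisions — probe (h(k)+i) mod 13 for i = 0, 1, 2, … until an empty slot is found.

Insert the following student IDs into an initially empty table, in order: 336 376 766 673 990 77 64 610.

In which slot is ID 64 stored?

9

336: h=11 => slot 11
376: h=6 => slot 6
766: h=6, probe 6,7 => slot 7
673: h=3 => slot 3
990: h=4 => slot 4
77: h=6, probe 6,7,8 => slot 8
64: h=6, probe 6,7,8,9 => slot 9
610: h=6, probe 6,7,8,9,10 => slot 10
Table: [., ., ., 673, 990, ., 376, 766, 77, 64, 610, 336, .]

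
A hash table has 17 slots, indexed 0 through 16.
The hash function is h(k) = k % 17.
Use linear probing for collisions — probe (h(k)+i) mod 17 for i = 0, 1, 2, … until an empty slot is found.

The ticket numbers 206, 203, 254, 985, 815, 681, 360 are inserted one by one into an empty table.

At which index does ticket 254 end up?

0

Insert 206: h=2, slot 2 empty -> index 2.
Insert 203: h=16, slot 16 empty -> index 16.
Insert 254: h=16, slot 16 occupied -> index 0.
Insert 985: h=16, slots 16,0 occupied -> index 1.
Insert 815: h=16, slots 16,0,1,2 occupied -> index 3.
Insert 681: h=1, slots 1,2,3 occupied -> index 4.
Insert 360: h=3, slots 3,4 occupied -> index 5.
Table: [254, 985, 206, 815, 681, 360, ∅, ∅, ∅, ∅, ∅, ∅, ∅, ∅, ∅, ∅, 203]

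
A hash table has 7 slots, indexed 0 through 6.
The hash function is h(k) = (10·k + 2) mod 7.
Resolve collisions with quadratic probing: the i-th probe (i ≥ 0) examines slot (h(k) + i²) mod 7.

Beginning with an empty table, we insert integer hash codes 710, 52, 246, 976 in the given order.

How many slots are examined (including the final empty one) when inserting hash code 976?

710: h=4 => slot 4
52: h=4, probe 4,5 => slot 5
246: h=5, probe 5,6 => slot 6
976: h=4, probe 4,5,1 => slot 1
Table: [-, 976, -, -, 710, 52, 246]

3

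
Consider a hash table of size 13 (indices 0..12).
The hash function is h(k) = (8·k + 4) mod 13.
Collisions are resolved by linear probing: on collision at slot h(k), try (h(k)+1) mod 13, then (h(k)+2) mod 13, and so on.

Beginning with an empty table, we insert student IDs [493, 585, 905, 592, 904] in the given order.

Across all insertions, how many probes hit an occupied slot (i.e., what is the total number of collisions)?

493 hashes to 9; slot 9 is free -> place at 9.
585 hashes to 4; slot 4 is free -> place at 4.
905 hashes to 3; slot 3 is free -> place at 3.
592 hashes to 8; slot 8 is free -> place at 8.
904 hashes to 8; 8,9 taken -> place at 10.
Table: [—, —, —, 905, 585, —, —, —, 592, 493, 904, —, —]

2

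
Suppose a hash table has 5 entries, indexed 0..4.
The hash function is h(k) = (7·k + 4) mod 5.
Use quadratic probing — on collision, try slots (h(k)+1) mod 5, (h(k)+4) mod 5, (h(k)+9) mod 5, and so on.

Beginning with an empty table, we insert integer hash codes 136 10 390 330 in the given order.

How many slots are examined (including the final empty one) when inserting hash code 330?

3

Insert 136: h=1, slot 1 empty → index 1.
Insert 10: h=4, slot 4 empty → index 4.
Insert 390: h=4, slot 4 occupied → index 0.
Insert 330: h=4, slots 4,0 occupied → index 3.
Table: [390, 136, ∅, 330, 10]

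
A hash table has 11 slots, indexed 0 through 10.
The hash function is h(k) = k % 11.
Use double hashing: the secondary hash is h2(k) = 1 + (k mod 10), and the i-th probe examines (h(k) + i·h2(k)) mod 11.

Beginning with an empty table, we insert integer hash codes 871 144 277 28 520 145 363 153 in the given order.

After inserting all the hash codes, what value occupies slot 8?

145

Insert 871: h=2, slot 2 empty -> index 2.
Insert 144: h=1, slot 1 empty -> index 1.
Insert 277: h=2, h2=8, slot 2 occupied -> index 10.
Insert 28: h=6, slot 6 empty -> index 6.
Insert 520: h=3, slot 3 empty -> index 3.
Insert 145: h=2, h2=6, slot 2 occupied -> index 8.
Insert 363: h=0, slot 0 empty -> index 0.
Insert 153: h=10, h2=4, slots 10,3 occupied -> index 7.
Table: [363, 144, 871, 520, ., ., 28, 153, 145, ., 277]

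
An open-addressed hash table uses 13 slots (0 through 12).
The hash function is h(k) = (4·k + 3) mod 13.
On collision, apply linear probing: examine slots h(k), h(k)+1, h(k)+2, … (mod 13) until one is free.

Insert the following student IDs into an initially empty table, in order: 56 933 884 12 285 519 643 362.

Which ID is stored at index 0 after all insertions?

285

56: h=6 => slot 6
933: h=4 => slot 4
884: h=3 => slot 3
12: h=12 => slot 12
285: h=12, probe 12,0 => slot 0
519: h=12, probe 12,0,1 => slot 1
643: h=1, probe 1,2 => slot 2
362: h=8 => slot 8
Table: [285, 519, 643, 884, 933, _, 56, _, 362, _, _, _, 12]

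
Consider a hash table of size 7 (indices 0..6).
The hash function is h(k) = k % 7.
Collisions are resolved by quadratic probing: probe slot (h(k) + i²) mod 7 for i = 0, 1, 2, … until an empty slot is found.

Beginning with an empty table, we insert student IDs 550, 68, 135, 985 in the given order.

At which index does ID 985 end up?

6

550: h=4 -> slot 4
68: h=5 -> slot 5
135: h=2 -> slot 2
985: h=5, probe 5,6 -> slot 6
Table: [_, _, 135, _, 550, 68, 985]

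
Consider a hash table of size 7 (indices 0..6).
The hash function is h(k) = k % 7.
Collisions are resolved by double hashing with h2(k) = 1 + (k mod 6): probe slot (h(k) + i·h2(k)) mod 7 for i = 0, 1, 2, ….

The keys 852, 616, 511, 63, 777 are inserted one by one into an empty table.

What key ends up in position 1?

777

Insert 852: h=5, slot 5 empty -> index 5.
Insert 616: h=0, slot 0 empty -> index 0.
Insert 511: h=0, h2=2, slot 0 occupied -> index 2.
Insert 63: h=0, h2=4, slot 0 occupied -> index 4.
Insert 777: h=0, h2=4, slots 0,4 occupied -> index 1.
Table: [616, 777, 511, —, 63, 852, —]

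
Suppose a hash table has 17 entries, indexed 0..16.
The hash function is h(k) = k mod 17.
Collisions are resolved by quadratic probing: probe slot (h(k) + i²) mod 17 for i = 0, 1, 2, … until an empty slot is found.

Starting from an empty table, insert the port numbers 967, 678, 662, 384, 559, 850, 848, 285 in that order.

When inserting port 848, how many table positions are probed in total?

4

Insert 967: h=15, slot 15 empty -> index 15.
Insert 678: h=15, slot 15 occupied -> index 16.
Insert 662: h=16, slot 16 occupied -> index 0.
Insert 384: h=10, slot 10 empty -> index 10.
Insert 559: h=15, slots 15,16 occupied -> index 2.
Insert 850: h=0, slot 0 occupied -> index 1.
Insert 848: h=15, slots 15,16,2 occupied -> index 7.
Insert 285: h=13, slot 13 empty -> index 13.
Table: [662, 850, 559, _, _, _, _, 848, _, _, 384, _, _, 285, _, 967, 678]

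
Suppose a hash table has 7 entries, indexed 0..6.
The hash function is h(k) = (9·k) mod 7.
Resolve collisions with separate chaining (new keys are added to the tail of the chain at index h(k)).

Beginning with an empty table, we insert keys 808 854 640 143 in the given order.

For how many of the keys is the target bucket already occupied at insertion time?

808 -> bucket 6
854 -> bucket 0
640 -> bucket 6 (collision)
143 -> bucket 6 (collision)
Final buckets:
0: 854
1: -
2: -
3: -
4: -
5: -
6: 808 -> 640 -> 143

2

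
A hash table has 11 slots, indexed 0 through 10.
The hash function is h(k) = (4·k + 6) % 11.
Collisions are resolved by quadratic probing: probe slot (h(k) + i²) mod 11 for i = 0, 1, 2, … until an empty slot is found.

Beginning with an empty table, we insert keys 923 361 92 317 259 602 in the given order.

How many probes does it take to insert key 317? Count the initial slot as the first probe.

Insert 923: h=2, slot 2 empty -> index 2.
Insert 361: h=9, slot 9 empty -> index 9.
Insert 92: h=0, slot 0 empty -> index 0.
Insert 317: h=9, slot 9 occupied -> index 10.
Insert 259: h=8, slot 8 empty -> index 8.
Insert 602: h=5, slot 5 empty -> index 5.
Table: [92, —, 923, —, —, 602, —, —, 259, 361, 317]

2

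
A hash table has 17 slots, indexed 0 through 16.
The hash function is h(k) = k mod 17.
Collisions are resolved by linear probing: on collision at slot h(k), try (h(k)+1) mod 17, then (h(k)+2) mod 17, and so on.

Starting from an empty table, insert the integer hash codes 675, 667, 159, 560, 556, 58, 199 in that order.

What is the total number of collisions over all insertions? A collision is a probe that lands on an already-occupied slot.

3

675: h=12 => slot 12
667: h=4 => slot 4
159: h=6 => slot 6
560: h=16 => slot 16
556: h=12, probe 12,13 => slot 13
58: h=7 => slot 7
199: h=12, probe 12,13,14 => slot 14
Table: [-, -, -, -, 667, -, 159, 58, -, -, -, -, 675, 556, 199, -, 560]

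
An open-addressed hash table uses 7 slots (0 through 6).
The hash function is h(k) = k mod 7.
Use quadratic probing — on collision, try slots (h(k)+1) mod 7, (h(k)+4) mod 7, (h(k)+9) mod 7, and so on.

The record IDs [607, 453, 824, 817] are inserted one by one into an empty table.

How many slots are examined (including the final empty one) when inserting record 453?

Insert 607: h=5, slot 5 empty → index 5.
Insert 453: h=5, slot 5 occupied → index 6.
Insert 824: h=5, slots 5,6 occupied → index 2.
Insert 817: h=5, slots 5,6,2 occupied → index 0.
Table: [817, —, 824, —, —, 607, 453]

2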